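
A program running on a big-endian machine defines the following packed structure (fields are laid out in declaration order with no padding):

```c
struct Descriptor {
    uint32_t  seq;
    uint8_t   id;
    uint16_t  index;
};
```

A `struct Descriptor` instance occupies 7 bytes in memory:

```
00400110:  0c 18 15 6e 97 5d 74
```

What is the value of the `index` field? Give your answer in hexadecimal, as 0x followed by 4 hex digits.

`index` follows `seq` (4 B), `id` (1 B), so it starts at offset 4 + 1 = 5 and occupies 2 bytes.
Bytes at offsets 5..6: 5D 74.
Big-endian stores the most-significant byte at the lowest address.
The bytes are already most-significant first: 0x5D74.

0x5D74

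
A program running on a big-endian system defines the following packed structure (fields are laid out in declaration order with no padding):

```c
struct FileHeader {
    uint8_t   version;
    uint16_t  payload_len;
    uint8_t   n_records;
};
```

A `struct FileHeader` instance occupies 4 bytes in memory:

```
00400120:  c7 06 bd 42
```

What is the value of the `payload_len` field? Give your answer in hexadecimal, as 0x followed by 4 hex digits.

`payload_len` follows `version` (1 byte), so it starts at byte offset 1 and occupies 2 bytes.
Bytes at offsets 1..2: 06 BD.
In big-endian order the high byte comes first in memory.
The bytes are already most-significant first: 0x06BD.

0x06BD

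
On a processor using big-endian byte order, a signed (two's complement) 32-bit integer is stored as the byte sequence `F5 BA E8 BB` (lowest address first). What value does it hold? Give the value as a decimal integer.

Big-endian stores the most-significant byte at the lowest address.
The bytes are already most-significant first: 0xF5BAE8BB.
Top bit is set, so as a signed 32-bit value this is 0xF5BAE8BB − 2^32 = -172300101.

-172300101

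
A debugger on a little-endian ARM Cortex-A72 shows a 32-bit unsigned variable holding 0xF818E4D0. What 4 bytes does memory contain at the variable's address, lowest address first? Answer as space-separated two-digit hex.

D0 E4 18 F8

Split into bytes (most-significant first): F8 18 E4 D0.
In little-endian order the low byte comes first in memory.
So at ascending addresses the bytes are D0 E4 18 F8.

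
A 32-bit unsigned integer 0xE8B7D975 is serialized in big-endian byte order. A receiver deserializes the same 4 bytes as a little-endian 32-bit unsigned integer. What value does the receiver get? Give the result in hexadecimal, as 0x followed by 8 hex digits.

Stored big-endian, the bytes at ascending addresses are E8 B7 D9 75.
Read back as little-endian, the first byte is least significant, giving 0x75D9B7E8.

0x75D9B7E8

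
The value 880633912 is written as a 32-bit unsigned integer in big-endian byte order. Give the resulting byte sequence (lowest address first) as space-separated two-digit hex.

34 7D 68 38

880633912 in hexadecimal, padded to 32 bits, is 0x347D6838.
Split into bytes (most-significant first): 34 7D 68 38.
In big-endian order the high byte comes first in memory.
So the memory order matches the most-significant-first order: 34 7D 68 38.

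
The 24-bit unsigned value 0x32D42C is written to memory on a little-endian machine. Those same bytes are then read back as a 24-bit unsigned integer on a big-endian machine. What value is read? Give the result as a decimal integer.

2937906

Stored little-endian, the bytes at ascending addresses are 2C D4 32.
Read back as big-endian, the last byte is least significant, giving 0x2CD432.
0x2CD432 = 2937906.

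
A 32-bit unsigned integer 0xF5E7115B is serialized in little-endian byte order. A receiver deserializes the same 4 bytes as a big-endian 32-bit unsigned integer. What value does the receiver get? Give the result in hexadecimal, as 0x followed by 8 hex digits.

Stored little-endian, the bytes at ascending addresses are 5B 11 E7 F5.
Read back as big-endian, the last byte is least significant, giving 0x5B11E7F5.

0x5B11E7F5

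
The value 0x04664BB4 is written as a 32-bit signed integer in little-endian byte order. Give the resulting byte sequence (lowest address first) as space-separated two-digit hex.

Split into bytes (most-significant first): 04 66 4B B4.
In little-endian order the low byte comes first in memory.
So at ascending addresses the bytes are B4 4B 66 04.

B4 4B 66 04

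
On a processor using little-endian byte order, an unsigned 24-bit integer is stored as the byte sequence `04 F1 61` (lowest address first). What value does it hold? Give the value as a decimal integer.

6418692

In little-endian order the low byte comes first in memory.
Reassemble most-significant byte first: 61 F1 04 → 0x61F104.
0x61F104 = 6418692.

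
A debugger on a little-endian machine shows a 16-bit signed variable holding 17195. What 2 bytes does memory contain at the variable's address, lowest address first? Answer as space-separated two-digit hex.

17195 in hexadecimal, padded to 16 bits, is 0x432B.
Split into bytes (most-significant first): 43 2B.
Little-endian stores the least-significant byte at the lowest address.
So at ascending addresses the bytes are 2B 43.

2B 43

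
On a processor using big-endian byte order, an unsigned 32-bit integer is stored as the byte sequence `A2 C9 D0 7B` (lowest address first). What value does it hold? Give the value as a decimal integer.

Big-endian: lowest address holds the most-significant byte.
The bytes are already most-significant first: 0xA2C9D07B.
0xA2C9D07B = 2731135099.

2731135099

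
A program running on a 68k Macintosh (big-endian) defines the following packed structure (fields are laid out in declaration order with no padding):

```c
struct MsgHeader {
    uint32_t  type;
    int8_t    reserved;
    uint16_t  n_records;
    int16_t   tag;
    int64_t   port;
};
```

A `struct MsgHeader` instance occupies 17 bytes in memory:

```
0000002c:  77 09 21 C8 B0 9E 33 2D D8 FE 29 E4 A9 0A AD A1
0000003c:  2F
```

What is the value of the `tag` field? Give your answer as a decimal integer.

11736

`tag` follows `type` (4 B), `reserved` (1 B), `n_records` (2 B), so it starts at offset 4 + 1 + 2 = 7 and occupies 2 bytes.
Bytes at offsets 7..8: 2D D8.
In big-endian order the high byte comes first in memory.
The bytes are already most-significant first: 0x2DD8.
0x2DD8 = 11736.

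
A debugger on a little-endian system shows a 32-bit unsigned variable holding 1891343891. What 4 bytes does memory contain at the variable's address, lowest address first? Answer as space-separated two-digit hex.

1891343891 in hexadecimal, padded to 32 bits, is 0x70BB9E13.
Split into bytes (most-significant first): 70 BB 9E 13.
Little-endian stores the least-significant byte at the lowest address.
So at ascending addresses the bytes are 13 9E BB 70.

13 9E BB 70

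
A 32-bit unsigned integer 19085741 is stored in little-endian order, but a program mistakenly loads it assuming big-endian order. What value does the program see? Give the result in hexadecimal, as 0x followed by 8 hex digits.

19085741 in 32-bit hexadecimal is 0x012339AD.
Stored little-endian, the bytes at ascending addresses are AD 39 23 01.
Read back as big-endian, the last byte is least significant, giving 0xAD392301.

0xAD392301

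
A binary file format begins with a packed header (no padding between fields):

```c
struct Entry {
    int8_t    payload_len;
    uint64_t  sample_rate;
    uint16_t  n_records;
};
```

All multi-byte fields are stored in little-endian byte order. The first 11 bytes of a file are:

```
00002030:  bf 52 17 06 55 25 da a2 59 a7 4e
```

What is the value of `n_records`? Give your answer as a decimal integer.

`n_records` follows `payload_len` (1 B), `sample_rate` (8 B), so it starts at offset 1 + 8 = 9 and occupies 2 bytes.
Bytes at offsets 9..10: A7 4E.
In little-endian order the low byte comes first in memory.
Reassemble most-significant byte first: 4E A7 → 0x4EA7.
0x4EA7 = 20135.

20135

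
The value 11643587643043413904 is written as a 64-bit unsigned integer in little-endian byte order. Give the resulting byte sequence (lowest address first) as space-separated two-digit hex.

90 FF BA 5E 45 55 96 A1

11643587643043413904 in hexadecimal, padded to 64 bits, is 0xA19655455EBAFF90.
Split into bytes (most-significant first): A1 96 55 45 5E BA FF 90.
Little-endian: lowest address holds the least-significant byte.
So at ascending addresses the bytes are 90 FF BA 5E 45 55 96 A1.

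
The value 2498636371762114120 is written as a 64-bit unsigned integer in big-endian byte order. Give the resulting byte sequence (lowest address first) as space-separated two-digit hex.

2498636371762114120 in hexadecimal, padded to 64 bits, is 0x22ACF08AB1C06E48.
Split into bytes (most-significant first): 22 AC F0 8A B1 C0 6E 48.
Big-endian: lowest address holds the most-significant byte.
So the memory order matches the most-significant-first order: 22 AC F0 8A B1 C0 6E 48.

22 AC F0 8A B1 C0 6E 48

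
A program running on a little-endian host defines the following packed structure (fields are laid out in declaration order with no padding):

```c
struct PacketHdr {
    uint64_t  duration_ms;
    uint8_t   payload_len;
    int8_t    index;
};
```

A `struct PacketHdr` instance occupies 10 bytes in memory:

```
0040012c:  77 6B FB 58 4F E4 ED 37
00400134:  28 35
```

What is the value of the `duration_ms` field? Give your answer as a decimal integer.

`duration_ms` is the first field, at byte offset 0, occupying 8 bytes.
Bytes at offsets 0..7: 77 6B FB 58 4F E4 ED 37.
Little-endian stores the least-significant byte at the lowest address.
Reassemble most-significant byte first: 37 ED E4 4F 58 FB 6B 77 → 0x37EDE44F58FB6B77.
0x37EDE44F58FB6B77 = 4030128271012883319.

4030128271012883319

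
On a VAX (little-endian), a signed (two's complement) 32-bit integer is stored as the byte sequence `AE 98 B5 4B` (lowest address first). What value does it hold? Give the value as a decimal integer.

1270192302

In little-endian order the low byte comes first in memory.
Reassemble most-significant byte first: 4B B5 98 AE → 0x4BB598AE.
0x4BB598AE = 1270192302.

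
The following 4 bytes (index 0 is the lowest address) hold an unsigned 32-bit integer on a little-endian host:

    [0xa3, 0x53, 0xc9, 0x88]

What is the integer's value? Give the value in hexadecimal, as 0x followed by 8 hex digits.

0x88C953A3

Little-endian: lowest address holds the least-significant byte.
Reassemble most-significant byte first: 88 C9 53 A3 → 0x88C953A3.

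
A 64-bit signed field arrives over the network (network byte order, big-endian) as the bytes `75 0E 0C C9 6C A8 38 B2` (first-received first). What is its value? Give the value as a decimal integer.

8434693211362441394

Big-endian stores the most-significant byte at the lowest address.
The bytes are already most-significant first: 0x750E0CC96CA838B2.
0x750E0CC96CA838B2 = 8434693211362441394.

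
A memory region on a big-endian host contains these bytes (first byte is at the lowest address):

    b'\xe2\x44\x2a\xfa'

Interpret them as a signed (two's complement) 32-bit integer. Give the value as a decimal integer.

-498849030

Big-endian stores the most-significant byte at the lowest address.
The bytes are already most-significant first: 0xE2442AFA.
Top bit is set, so as a signed 32-bit value this is 0xE2442AFA − 2^32 = -498849030.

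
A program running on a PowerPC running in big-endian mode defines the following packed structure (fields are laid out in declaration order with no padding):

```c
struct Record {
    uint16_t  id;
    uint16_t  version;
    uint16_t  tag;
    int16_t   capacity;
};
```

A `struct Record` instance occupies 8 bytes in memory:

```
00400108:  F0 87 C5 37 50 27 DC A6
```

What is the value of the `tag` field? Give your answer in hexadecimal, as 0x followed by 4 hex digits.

`tag` follows `id` (2 B), `version` (2 B), so it starts at offset 2 + 2 = 4 and occupies 2 bytes.
Bytes at offsets 4..5: 50 27.
Big-endian: lowest address holds the most-significant byte.
The bytes are already most-significant first: 0x5027.

0x5027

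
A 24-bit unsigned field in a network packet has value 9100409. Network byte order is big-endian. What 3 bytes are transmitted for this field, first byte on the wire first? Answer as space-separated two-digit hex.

8A DC 79

9100409 in hexadecimal, padded to 24 bits, is 0x8ADC79.
Split into bytes (most-significant first): 8A DC 79.
In big-endian order the high byte comes first in memory.
So the memory order matches the most-significant-first order: 8A DC 79.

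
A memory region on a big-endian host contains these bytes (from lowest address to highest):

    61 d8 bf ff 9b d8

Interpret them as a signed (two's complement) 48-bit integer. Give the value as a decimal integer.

Big-endian: lowest address holds the most-significant byte.
The bytes are already most-significant first: 0x61D8BFFF9BD8.
0x61D8BFFF9BD8 = 107583562030040.

107583562030040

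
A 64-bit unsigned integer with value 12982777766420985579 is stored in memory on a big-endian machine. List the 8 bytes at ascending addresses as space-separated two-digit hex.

12982777766420985579 in hexadecimal, padded to 64 bits, is 0xB42C1797C55CB6EB.
Split into bytes (most-significant first): B4 2C 17 97 C5 5C B6 EB.
Big-endian stores the most-significant byte at the lowest address.
So the memory order matches the most-significant-first order: B4 2C 17 97 C5 5C B6 EB.

B4 2C 17 97 C5 5C B6 EB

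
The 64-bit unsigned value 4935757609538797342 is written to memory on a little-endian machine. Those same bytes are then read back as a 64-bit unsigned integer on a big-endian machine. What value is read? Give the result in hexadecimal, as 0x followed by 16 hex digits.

4935757609538797342 in 64-bit hexadecimal is 0x447F556525FDBF1E.
Stored little-endian, the bytes at ascending addresses are 1E BF FD 25 65 55 7F 44.
Read back as big-endian, the last byte is least significant, giving 0x1EBFFD2565557F44.

0x1EBFFD2565557F44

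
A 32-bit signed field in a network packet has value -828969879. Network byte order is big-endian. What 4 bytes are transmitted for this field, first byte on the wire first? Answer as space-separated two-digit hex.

Two's complement of -828969879 in 32 bits: 828969879 = 0x31691397; invert → 0xCE96EC68; add 1 → 0xCE96EC69.
Split into bytes (most-significant first): CE 96 EC 69.
Big-endian: lowest address holds the most-significant byte.
So the memory order matches the most-significant-first order: CE 96 EC 69.

CE 96 EC 69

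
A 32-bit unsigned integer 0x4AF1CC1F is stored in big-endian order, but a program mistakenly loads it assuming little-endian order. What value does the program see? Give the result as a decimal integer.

533524810

Stored big-endian, the bytes at ascending addresses are 4A F1 CC 1F.
Read back as little-endian, the first byte is least significant, giving 0x1FCCF14A.
0x1FCCF14A = 533524810.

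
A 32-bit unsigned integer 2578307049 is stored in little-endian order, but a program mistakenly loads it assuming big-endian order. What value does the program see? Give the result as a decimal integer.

2578307049 in 32-bit hexadecimal is 0x99ADD7E9.
Stored little-endian, the bytes at ascending addresses are E9 D7 AD 99.
Read back as big-endian, the last byte is least significant, giving 0xE9D7AD99.
0xE9D7AD99 = 3923226009.

3923226009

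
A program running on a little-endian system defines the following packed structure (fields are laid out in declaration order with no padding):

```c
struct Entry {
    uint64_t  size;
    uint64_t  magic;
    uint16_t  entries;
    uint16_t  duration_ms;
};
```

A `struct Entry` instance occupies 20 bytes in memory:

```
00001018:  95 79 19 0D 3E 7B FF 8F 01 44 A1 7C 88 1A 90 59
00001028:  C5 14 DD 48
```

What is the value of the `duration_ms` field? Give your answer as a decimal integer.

`duration_ms` follows `size` (8 B), `magic` (8 B), `entries` (2 B), so it starts at offset 8 + 8 + 2 = 18 and occupies 2 bytes.
Bytes at offsets 18..19: DD 48.
Little-endian: lowest address holds the least-significant byte.
Reassemble most-significant byte first: 48 DD → 0x48DD.
0x48DD = 18653.

18653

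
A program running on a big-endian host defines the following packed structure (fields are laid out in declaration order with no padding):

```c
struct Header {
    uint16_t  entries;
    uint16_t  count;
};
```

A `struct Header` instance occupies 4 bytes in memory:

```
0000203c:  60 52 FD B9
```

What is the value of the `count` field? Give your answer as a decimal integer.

64953

`count` follows `entries` (2 bytes), so it starts at byte offset 2 and occupies 2 bytes.
Bytes at offsets 2..3: FD B9.
In big-endian order the high byte comes first in memory.
The bytes are already most-significant first: 0xFDB9.
0xFDB9 = 64953.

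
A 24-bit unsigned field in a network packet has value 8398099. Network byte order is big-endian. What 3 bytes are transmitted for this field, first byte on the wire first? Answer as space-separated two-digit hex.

80 25 13

8398099 in hexadecimal, padded to 24 bits, is 0x802513.
Split into bytes (most-significant first): 80 25 13.
Big-endian stores the most-significant byte at the lowest address.
So the memory order matches the most-significant-first order: 80 25 13.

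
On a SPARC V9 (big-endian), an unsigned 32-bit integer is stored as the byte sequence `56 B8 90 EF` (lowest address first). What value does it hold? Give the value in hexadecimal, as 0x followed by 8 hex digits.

0x56B890EF

In big-endian order the high byte comes first in memory.
The bytes are already most-significant first: 0x56B890EF.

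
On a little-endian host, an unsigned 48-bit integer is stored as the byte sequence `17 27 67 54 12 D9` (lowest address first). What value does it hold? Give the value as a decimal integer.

238672748685079

Little-endian stores the least-significant byte at the lowest address.
Reassemble most-significant byte first: D9 12 54 67 27 17 → 0xD91254672717.
0xD91254672717 = 238672748685079.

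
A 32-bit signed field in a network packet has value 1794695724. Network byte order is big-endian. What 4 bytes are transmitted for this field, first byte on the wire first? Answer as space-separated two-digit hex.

6A F8 E2 2C

1794695724 in hexadecimal, padded to 32 bits, is 0x6AF8E22C.
Split into bytes (most-significant first): 6A F8 E2 2C.
Big-endian stores the most-significant byte at the lowest address.
So the memory order matches the most-significant-first order: 6A F8 E2 2C.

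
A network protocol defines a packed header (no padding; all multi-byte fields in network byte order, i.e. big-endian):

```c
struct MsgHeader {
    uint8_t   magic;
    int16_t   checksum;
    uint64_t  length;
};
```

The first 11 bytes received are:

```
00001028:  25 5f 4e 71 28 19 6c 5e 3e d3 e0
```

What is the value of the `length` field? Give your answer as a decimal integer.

`length` follows `magic` (1 B), `checksum` (2 B), so it starts at offset 1 + 2 = 3 and occupies 8 bytes.
Bytes at offsets 3..10: 71 28 19 6C 5E 3E D3 E0.
In big-endian order the high byte comes first in memory.
The bytes are already most-significant first: 0x7128196C5E3ED3E0.
0x7128196C5E3ED3E0 = 8153795078582621152.

8153795078582621152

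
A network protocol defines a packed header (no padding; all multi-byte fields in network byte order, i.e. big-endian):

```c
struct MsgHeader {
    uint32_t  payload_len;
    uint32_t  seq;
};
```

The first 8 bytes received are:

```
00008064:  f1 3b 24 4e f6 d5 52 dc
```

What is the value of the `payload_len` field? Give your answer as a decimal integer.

`payload_len` is the first field, at byte offset 0, occupying 4 bytes.
Bytes at offsets 0..3: F1 3B 24 4E.
Big-endian stores the most-significant byte at the lowest address.
The bytes are already most-significant first: 0xF13B244E.
0xF13B244E = 4047184974.

4047184974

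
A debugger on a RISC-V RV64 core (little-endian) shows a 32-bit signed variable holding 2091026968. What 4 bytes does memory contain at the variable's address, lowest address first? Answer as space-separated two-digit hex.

18 8A A2 7C

2091026968 in hexadecimal, padded to 32 bits, is 0x7CA28A18.
Split into bytes (most-significant first): 7C A2 8A 18.
Little-endian: lowest address holds the least-significant byte.
So at ascending addresses the bytes are 18 8A A2 7C.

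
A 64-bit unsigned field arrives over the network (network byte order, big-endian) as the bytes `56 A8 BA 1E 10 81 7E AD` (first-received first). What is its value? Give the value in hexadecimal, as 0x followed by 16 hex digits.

Big-endian: lowest address holds the most-significant byte.
The bytes are already most-significant first: 0x56A8BA1E10817EAD.

0x56A8BA1E10817EAD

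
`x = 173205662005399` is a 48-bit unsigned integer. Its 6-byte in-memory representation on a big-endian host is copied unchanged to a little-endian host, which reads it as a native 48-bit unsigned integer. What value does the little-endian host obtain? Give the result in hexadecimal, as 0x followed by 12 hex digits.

0x97F8F495879D

173205662005399 in 48-bit hexadecimal is 0x9D8795F4F897.
Stored big-endian, the bytes at ascending addresses are 9D 87 95 F4 F8 97.
Read back as little-endian, the first byte is least significant, giving 0x97F8F495879D.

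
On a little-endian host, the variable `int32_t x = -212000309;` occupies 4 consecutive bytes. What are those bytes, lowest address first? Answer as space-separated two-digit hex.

Two's complement of -212000309 in 32 bits: 212000309 = 0x0CA2DE35; invert → 0xF35D21CA; add 1 → 0xF35D21CB.
Split into bytes (most-significant first): F3 5D 21 CB.
Little-endian stores the least-significant byte at the lowest address.
So at ascending addresses the bytes are CB 21 5D F3.

CB 21 5D F3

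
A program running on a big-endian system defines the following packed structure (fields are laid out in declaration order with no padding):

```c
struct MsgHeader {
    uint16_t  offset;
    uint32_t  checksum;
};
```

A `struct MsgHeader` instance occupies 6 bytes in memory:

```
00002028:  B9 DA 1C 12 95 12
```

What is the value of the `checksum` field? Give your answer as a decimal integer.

`checksum` follows `offset` (2 bytes), so it starts at byte offset 2 and occupies 4 bytes.
Bytes at offsets 2..5: 1C 12 95 12.
Big-endian: lowest address holds the most-significant byte.
The bytes are already most-significant first: 0x1C129512.
0x1C129512 = 470979858.

470979858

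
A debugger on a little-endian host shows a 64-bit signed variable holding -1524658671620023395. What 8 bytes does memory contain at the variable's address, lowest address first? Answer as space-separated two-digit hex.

9D 9B 5E 22 04 53 D7 EA

Two's complement of -1524658671620023395 in 64 bits: 1524658671620023395 = 0x1528ACFBDDA16463; invert → 0xEAD75304225E9B9C; add 1 → 0xEAD75304225E9B9D.
Split into bytes (most-significant first): EA D7 53 04 22 5E 9B 9D.
Little-endian stores the least-significant byte at the lowest address.
So at ascending addresses the bytes are 9D 9B 5E 22 04 53 D7 EA.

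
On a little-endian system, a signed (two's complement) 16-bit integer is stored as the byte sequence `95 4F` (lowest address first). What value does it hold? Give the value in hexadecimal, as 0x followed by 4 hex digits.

In little-endian order the low byte comes first in memory.
Reassemble most-significant byte first: 4F 95 → 0x4F95.

0x4F95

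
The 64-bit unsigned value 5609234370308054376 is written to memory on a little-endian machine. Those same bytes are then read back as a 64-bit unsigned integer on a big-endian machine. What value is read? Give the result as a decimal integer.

7538216367888062541

5609234370308054376 in 64-bit hexadecimal is 0x4DD800F0D81F9D68.
Stored little-endian, the bytes at ascending addresses are 68 9D 1F D8 F0 00 D8 4D.
Read back as big-endian, the last byte is least significant, giving 0x689D1FD8F000D84D.
0x689D1FD8F000D84D = 7538216367888062541.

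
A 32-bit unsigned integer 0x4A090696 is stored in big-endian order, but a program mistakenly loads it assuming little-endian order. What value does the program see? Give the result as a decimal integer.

Stored big-endian, the bytes at ascending addresses are 4A 09 06 96.
Read back as little-endian, the first byte is least significant, giving 0x9606094A.
0x9606094A = 2516977994.

2516977994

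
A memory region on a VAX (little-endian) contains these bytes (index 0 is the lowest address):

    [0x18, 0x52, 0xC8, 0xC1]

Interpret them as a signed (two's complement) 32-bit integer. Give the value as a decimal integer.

-1043836392

In little-endian order the low byte comes first in memory.
Reassemble most-significant byte first: C1 C8 52 18 → 0xC1C85218.
Top bit is set, so as a signed 32-bit value this is 0xC1C85218 − 2^32 = -1043836392.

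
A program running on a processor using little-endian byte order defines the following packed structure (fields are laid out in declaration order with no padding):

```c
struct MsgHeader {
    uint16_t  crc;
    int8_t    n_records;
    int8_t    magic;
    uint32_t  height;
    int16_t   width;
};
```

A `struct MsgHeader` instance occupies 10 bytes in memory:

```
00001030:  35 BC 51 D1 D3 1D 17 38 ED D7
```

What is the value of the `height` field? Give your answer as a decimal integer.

941039059

`height` follows `crc` (2 B), `n_records` (1 B), `magic` (1 B), so it starts at offset 2 + 1 + 1 = 4 and occupies 4 bytes.
Bytes at offsets 4..7: D3 1D 17 38.
Little-endian stores the least-significant byte at the lowest address.
Reassemble most-significant byte first: 38 17 1D D3 → 0x38171DD3.
0x38171DD3 = 941039059.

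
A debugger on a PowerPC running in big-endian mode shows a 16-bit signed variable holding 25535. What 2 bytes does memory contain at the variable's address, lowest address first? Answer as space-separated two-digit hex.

25535 in hexadecimal, padded to 16 bits, is 0x63BF.
Split into bytes (most-significant first): 63 BF.
Big-endian stores the most-significant byte at the lowest address.
So the memory order matches the most-significant-first order: 63 BF.

63 BF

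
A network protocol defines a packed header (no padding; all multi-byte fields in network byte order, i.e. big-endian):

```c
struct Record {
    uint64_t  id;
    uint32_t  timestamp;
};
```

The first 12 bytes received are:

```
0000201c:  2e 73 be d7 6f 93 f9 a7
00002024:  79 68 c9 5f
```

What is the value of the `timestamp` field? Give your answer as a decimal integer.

2036910431

`timestamp` follows `id` (8 bytes), so it starts at byte offset 8 and occupies 4 bytes.
Bytes at offsets 8..11: 79 68 C9 5F.
Big-endian stores the most-significant byte at the lowest address.
The bytes are already most-significant first: 0x7968C95F.
0x7968C95F = 2036910431.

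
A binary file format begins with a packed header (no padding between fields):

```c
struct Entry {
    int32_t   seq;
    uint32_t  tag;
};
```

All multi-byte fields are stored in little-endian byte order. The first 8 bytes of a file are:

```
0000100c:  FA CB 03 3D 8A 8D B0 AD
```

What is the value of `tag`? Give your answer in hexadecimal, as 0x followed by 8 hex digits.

`tag` follows `seq` (4 bytes), so it starts at byte offset 4 and occupies 4 bytes.
Bytes at offsets 4..7: 8A 8D B0 AD.
In little-endian order the low byte comes first in memory.
Reassemble most-significant byte first: AD B0 8D 8A → 0xADB08D8A.

0xADB08D8A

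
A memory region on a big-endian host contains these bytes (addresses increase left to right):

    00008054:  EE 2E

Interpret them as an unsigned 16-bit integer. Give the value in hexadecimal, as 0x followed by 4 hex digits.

0xEE2E

Big-endian stores the most-significant byte at the lowest address.
The bytes are already most-significant first: 0xEE2E.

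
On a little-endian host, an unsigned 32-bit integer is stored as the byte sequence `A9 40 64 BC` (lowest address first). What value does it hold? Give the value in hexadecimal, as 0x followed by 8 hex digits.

0xBC6440A9

In little-endian order the low byte comes first in memory.
Reassemble most-significant byte first: BC 64 40 A9 → 0xBC6440A9.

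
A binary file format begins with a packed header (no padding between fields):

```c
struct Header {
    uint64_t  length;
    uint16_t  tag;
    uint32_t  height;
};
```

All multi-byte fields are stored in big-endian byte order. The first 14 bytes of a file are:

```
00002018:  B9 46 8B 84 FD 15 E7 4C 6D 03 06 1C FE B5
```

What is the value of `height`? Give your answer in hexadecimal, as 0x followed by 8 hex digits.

`height` follows `length` (8 B), `tag` (2 B), so it starts at offset 8 + 2 = 10 and occupies 4 bytes.
Bytes at offsets 10..13: 06 1C FE B5.
In big-endian order the high byte comes first in memory.
The bytes are already most-significant first: 0x061CFEB5.

0x061CFEB5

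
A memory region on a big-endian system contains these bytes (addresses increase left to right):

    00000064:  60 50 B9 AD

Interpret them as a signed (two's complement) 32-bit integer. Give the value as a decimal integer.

Big-endian stores the most-significant byte at the lowest address.
The bytes are already most-significant first: 0x6050B9AD.
0x6050B9AD = 1615903149.

1615903149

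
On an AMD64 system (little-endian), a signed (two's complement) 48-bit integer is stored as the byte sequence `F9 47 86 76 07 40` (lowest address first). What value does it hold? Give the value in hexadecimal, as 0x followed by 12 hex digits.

Little-endian: lowest address holds the least-significant byte.
Reassemble most-significant byte first: 40 07 76 86 47 F9 → 0x4007768647F9.

0x4007768647F9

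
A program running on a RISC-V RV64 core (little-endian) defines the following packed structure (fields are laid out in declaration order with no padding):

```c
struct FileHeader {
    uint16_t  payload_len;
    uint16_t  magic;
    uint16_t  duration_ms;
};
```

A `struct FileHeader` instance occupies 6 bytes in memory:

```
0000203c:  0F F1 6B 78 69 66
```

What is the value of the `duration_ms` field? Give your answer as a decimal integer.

26217

`duration_ms` follows `payload_len` (2 B), `magic` (2 B), so it starts at offset 2 + 2 = 4 and occupies 2 bytes.
Bytes at offsets 4..5: 69 66.
Little-endian stores the least-significant byte at the lowest address.
Reassemble most-significant byte first: 66 69 → 0x6669.
0x6669 = 26217.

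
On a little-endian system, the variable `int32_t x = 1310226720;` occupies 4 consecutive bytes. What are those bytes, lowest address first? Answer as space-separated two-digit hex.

20 79 18 4E

1310226720 in hexadecimal, padded to 32 bits, is 0x4E187920.
Split into bytes (most-significant first): 4E 18 79 20.
Little-endian stores the least-significant byte at the lowest address.
So at ascending addresses the bytes are 20 79 18 4E.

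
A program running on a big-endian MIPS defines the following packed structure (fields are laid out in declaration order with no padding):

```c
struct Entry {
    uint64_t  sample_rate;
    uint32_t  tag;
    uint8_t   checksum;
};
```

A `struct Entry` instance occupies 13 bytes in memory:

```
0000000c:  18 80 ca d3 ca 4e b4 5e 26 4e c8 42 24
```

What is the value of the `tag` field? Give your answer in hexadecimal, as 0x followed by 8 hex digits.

`tag` follows `sample_rate` (8 bytes), so it starts at byte offset 8 and occupies 4 bytes.
Bytes at offsets 8..11: 26 4E C8 42.
Big-endian stores the most-significant byte at the lowest address.
The bytes are already most-significant first: 0x264EC842.

0x264EC842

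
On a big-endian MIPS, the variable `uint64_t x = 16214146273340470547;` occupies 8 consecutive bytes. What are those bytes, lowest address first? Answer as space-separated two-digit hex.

E1 04 38 21 1E AE B5 13

16214146273340470547 in hexadecimal, padded to 64 bits, is 0xE10438211EAEB513.
Split into bytes (most-significant first): E1 04 38 21 1E AE B5 13.
Big-endian: lowest address holds the most-significant byte.
So the memory order matches the most-significant-first order: E1 04 38 21 1E AE B5 13.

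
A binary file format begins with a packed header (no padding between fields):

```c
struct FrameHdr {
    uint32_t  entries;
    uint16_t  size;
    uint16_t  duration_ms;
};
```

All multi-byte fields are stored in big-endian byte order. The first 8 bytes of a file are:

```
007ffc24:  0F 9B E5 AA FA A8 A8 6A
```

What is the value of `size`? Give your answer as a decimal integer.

`size` follows `entries` (4 bytes), so it starts at byte offset 4 and occupies 2 bytes.
Bytes at offsets 4..5: FA A8.
Big-endian: lowest address holds the most-significant byte.
The bytes are already most-significant first: 0xFAA8.
0xFAA8 = 64168.

64168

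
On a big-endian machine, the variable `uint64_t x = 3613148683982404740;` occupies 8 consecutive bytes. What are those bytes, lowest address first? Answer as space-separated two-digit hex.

32 24 7B 95 B5 70 FC 84

3613148683982404740 in hexadecimal, padded to 64 bits, is 0x32247B95B570FC84.
Split into bytes (most-significant first): 32 24 7B 95 B5 70 FC 84.
Big-endian stores the most-significant byte at the lowest address.
So the memory order matches the most-significant-first order: 32 24 7B 95 B5 70 FC 84.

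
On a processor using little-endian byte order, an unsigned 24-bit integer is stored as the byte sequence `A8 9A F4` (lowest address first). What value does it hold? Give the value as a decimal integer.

16030376

Little-endian stores the least-significant byte at the lowest address.
Reassemble most-significant byte first: F4 9A A8 → 0xF49AA8.
0xF49AA8 = 16030376.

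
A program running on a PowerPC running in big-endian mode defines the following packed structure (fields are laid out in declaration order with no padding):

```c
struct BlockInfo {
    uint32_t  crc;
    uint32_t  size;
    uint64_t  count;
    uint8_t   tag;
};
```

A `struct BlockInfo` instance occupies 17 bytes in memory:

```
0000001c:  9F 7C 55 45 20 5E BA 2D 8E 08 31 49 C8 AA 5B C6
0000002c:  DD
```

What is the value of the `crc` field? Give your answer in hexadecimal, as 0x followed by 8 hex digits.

0x9F7C5545

`crc` is the first field, at byte offset 0, occupying 4 bytes.
Bytes at offsets 0..3: 9F 7C 55 45.
Big-endian stores the most-significant byte at the lowest address.
The bytes are already most-significant first: 0x9F7C5545.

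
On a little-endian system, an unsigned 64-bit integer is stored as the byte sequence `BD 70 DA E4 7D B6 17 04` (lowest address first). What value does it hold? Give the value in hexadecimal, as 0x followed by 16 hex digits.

Little-endian stores the least-significant byte at the lowest address.
Reassemble most-significant byte first: 04 17 B6 7D E4 DA 70 BD → 0x0417B67DE4DA70BD.

0x0417B67DE4DA70BD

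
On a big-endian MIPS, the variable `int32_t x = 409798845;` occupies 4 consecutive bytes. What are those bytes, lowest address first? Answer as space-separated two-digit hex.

18 6D 08 BD

409798845 in hexadecimal, padded to 32 bits, is 0x186D08BD.
Split into bytes (most-significant first): 18 6D 08 BD.
Big-endian stores the most-significant byte at the lowest address.
So the memory order matches the most-significant-first order: 18 6D 08 BD.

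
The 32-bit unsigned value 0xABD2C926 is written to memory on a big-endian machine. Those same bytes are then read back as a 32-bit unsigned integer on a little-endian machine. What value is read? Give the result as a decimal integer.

650760875

Stored big-endian, the bytes at ascending addresses are AB D2 C9 26.
Read back as little-endian, the first byte is least significant, giving 0x26C9D2AB.
0x26C9D2AB = 650760875.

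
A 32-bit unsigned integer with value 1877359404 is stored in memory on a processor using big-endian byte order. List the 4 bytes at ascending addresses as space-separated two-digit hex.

1877359404 in hexadecimal, padded to 32 bits, is 0x6FE63B2C.
Split into bytes (most-significant first): 6F E6 3B 2C.
Big-endian: lowest address holds the most-significant byte.
So the memory order matches the most-significant-first order: 6F E6 3B 2C.

6F E6 3B 2C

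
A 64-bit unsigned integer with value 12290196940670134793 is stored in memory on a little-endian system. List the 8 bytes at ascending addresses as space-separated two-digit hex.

09 6A 3C 54 00 8D 8F AA

12290196940670134793 in hexadecimal, padded to 64 bits, is 0xAA8F8D00543C6A09.
Split into bytes (most-significant first): AA 8F 8D 00 54 3C 6A 09.
Little-endian stores the least-significant byte at the lowest address.
So at ascending addresses the bytes are 09 6A 3C 54 00 8D 8F AA.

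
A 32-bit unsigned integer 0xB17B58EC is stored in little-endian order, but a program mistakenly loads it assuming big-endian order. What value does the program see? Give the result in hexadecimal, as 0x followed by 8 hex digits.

0xEC587BB1

Stored little-endian, the bytes at ascending addresses are EC 58 7B B1.
Read back as big-endian, the last byte is least significant, giving 0xEC587BB1.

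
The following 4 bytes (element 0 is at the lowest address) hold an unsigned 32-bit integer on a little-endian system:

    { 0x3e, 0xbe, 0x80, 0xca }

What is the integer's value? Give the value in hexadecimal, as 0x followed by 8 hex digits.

In little-endian order the low byte comes first in memory.
Reassemble most-significant byte first: CA 80 BE 3E → 0xCA80BE3E.

0xCA80BE3E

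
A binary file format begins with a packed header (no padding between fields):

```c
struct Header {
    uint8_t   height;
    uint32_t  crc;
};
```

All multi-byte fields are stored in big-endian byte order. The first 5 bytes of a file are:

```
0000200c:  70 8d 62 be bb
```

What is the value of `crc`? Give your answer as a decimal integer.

2372058811

`crc` follows `height` (1 byte), so it starts at byte offset 1 and occupies 4 bytes.
Bytes at offsets 1..4: 8D 62 BE BB.
Big-endian stores the most-significant byte at the lowest address.
The bytes are already most-significant first: 0x8D62BEBB.
0x8D62BEBB = 2372058811.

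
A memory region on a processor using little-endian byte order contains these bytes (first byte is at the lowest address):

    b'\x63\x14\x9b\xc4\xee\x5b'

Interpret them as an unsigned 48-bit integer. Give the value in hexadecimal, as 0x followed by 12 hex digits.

Little-endian stores the least-significant byte at the lowest address.
Reassemble most-significant byte first: 5B EE C4 9B 14 63 → 0x5BEEC49B1463.

0x5BEEC49B1463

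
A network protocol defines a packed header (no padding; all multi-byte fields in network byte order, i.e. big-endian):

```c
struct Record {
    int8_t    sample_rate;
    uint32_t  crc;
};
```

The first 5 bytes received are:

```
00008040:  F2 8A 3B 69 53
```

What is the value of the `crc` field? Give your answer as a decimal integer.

2319149395

`crc` follows `sample_rate` (1 byte), so it starts at byte offset 1 and occupies 4 bytes.
Bytes at offsets 1..4: 8A 3B 69 53.
In big-endian order the high byte comes first in memory.
The bytes are already most-significant first: 0x8A3B6953.
0x8A3B6953 = 2319149395.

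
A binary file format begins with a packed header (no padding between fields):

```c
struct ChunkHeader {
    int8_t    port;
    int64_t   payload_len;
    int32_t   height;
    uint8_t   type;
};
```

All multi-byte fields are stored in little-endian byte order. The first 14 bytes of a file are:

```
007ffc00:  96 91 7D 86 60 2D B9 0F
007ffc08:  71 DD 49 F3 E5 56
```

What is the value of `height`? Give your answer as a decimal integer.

`height` follows `port` (1 B), `payload_len` (8 B), so it starts at offset 1 + 8 = 9 and occupies 4 bytes.
Bytes at offsets 9..12: DD 49 F3 E5.
In little-endian order the low byte comes first in memory.
Reassemble most-significant byte first: E5 F3 49 DD → 0xE5F349DD.
Top bit is set, so as a signed 32-bit value this is 0xE5F349DD − 2^32 = -437040675.

-437040675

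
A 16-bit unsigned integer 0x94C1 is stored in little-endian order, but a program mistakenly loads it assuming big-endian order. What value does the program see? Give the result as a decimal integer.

Stored little-endian, the bytes at ascending addresses are C1 94.
Read back as big-endian, the last byte is least significant, giving 0xC194.
0xC194 = 49556.

49556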